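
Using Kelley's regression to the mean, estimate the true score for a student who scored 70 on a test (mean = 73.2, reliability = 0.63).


T_est = rxx * X + (1 - rxx) * mean
T_est = 0.63 * 70 + 0.37 * 73.2
T_est = 44.1 + 27.084
T_est = 71.184

71.184


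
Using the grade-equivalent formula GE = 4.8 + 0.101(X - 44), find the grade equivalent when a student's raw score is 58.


raw - median = 58 - 44 = 14
slope * diff = 0.101 * 14 = 1.414
GE = 4.8 + 1.414
GE = 6.214

6.214


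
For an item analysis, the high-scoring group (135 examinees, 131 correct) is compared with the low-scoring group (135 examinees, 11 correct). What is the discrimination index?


p_upper = 131/135 = 0.9704
p_lower = 11/135 = 0.0815
D = 0.9704 - 0.0815 = 0.8889

0.8889


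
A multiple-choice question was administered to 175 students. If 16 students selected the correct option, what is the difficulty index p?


Item difficulty p = number correct / total examinees
p = 16 / 175
p = 0.0914

0.0914


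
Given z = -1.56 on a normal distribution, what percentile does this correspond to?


CDF(z) = 0.5 * (1 + erf(z/sqrt(2)))
erf(-1.1031) = -0.8812
CDF = 0.0594
Percentile rank = 0.0594 * 100 = 5.94

5.94


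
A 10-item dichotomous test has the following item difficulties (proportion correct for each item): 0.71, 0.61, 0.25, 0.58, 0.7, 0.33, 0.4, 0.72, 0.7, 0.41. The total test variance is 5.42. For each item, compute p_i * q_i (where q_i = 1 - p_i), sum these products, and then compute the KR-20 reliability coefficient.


For each item, compute p_i * q_i:
  Item 1: 0.71 * 0.29 = 0.2059
  Item 2: 0.61 * 0.39 = 0.2379
  Item 3: 0.25 * 0.75 = 0.1875
  Item 4: 0.58 * 0.42 = 0.2436
  Item 5: 0.7 * 0.3 = 0.21
  Item 6: 0.33 * 0.67 = 0.2211
  Item 7: 0.4 * 0.6 = 0.24
  Item 8: 0.72 * 0.28 = 0.2016
  Item 9: 0.7 * 0.3 = 0.21
  Item 10: 0.41 * 0.59 = 0.2419
Sum(p_i * q_i) = 0.2059 + 0.2379 + 0.1875 + 0.2436 + 0.21 + 0.2211 + 0.24 + 0.2016 + 0.21 + 0.2419 = 2.1995
KR-20 = (k/(k-1)) * (1 - Sum(p_i*q_i) / Var_total)
= (10/9) * (1 - 2.1995/5.42)
= 1.1111 * 0.5942
KR-20 = 0.6602

0.6602


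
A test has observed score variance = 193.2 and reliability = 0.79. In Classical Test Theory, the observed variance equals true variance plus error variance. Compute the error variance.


var_true = rxx * var_obs = 0.79 * 193.2 = 152.628
var_error = var_obs - var_true
var_error = 193.2 - 152.628
var_error = 40.572

40.572


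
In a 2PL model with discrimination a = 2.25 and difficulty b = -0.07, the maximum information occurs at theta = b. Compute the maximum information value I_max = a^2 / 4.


For 2PL, max info at theta = b = -0.07
I_max = a^2 / 4 = 2.25^2 / 4
= 5.0625 / 4
I_max = 1.2656

1.2656


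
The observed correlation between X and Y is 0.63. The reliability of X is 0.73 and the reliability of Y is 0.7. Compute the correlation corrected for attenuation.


r_corrected = rxy / sqrt(rxx * ryy)
= 0.63 / sqrt(0.73 * 0.7)
= 0.63 / sqrt(0.511)
= 0.63 / 0.714843
r_corrected = 0.8813

0.8813


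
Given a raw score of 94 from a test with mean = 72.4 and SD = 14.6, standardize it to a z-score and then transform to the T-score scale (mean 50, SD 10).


z = (X - mean) / SD = (94 - 72.4) / 14.6
z = 21.6 / 14.6
z = 1.4795
T-score = T = 50 + 10z
Carry z at full precision (z = 21.6 / 14.6) into the conversion:
T-score = 50 + 10 * (21.6 / 14.6) = 50 + 216 / 14.6
T-score = 50 + 14.7945
T-score = 64.7945

64.7945


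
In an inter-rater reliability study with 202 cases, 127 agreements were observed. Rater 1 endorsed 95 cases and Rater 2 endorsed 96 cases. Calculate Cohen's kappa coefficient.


P_o = 127/202 = 0.628713
P_e = (95*96 + 107*106) / 40804 = 0.50147
kappa = (P_o - P_e) / (1 - P_e)
kappa = (0.628713 - 0.50147) / (1 - 0.50147)
kappa = 0.2552

0.2552


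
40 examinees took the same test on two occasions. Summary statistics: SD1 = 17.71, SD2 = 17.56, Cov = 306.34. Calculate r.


r = cov(X,Y) / (SD_X * SD_Y)
r = 306.34 / (17.71 * 17.56)
r = 306.34 / 310.9876
r = 0.9851

0.9851


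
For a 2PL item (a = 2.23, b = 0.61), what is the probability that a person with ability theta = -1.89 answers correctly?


a*(theta - b) = 2.23 * (-1.89 - 0.61) = -5.575
exp(--5.575) = 263.7496
P = 1 / (1 + 263.7496)
P = 0.0038

0.0038


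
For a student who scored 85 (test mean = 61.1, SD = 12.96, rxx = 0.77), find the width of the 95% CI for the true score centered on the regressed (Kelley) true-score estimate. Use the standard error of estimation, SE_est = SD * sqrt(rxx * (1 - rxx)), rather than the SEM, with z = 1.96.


True score estimate = 0.77*85 + 0.23*61.1 = 79.503
SE_est = SD * sqrt(rxx * (1 - rxx)) = 12.96 * sqrt(0.77 * 0.23) = 12.96 * sqrt(0.1771) = 5.453989
CI = T_est +/- z * SE_est, so width = 2 * z * SE_est = 2 * 1.96 * 5.453989
Width = 21.3796

21.3796


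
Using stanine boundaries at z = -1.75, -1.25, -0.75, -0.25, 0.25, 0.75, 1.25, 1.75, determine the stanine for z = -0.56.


Stanine boundaries: [-1.75, -1.25, -0.75, -0.25, 0.25, 0.75, 1.25, 1.75]
z = -0.56
Check each boundary:
  z >= -1.75 -> could be stanine 2
  z >= -1.25 -> could be stanine 3
  z >= -0.75 -> could be stanine 4
  z < -0.25
  z < 0.25
  z < 0.75
  z < 1.25
  z < 1.75
Highest qualifying boundary gives stanine = 4

4


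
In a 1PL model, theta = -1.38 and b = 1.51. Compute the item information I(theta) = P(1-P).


P = 1/(1+exp(-(-1.38-1.51))) = 0.0527
I = P*(1-P) = 0.0527 * 0.9473
I = 0.0499

0.0499


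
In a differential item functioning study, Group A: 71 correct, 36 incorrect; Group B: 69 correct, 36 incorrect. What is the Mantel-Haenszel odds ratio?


Odds_A = 71/36 = 1.9722
Odds_B = 69/36 = 1.9167
OR = Odds_A / Odds_B = 1.9722 / 1.9167
Exactly, OR = (71 * 36) / (36 * 69) = 2556 / 2484
OR = 1.029

1.029


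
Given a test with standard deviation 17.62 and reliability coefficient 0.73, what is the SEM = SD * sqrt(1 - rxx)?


SEM = SD * sqrt(1 - rxx)
SEM = 17.62 * sqrt(1 - 0.73)
SEM = 17.62 * sqrt(0.27) = 17.62 * 0.519615
SEM = 9.1556

9.1556


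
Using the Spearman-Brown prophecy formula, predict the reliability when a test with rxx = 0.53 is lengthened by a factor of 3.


r_new = (n * rxx) / (1 + (n-1) * rxx)
r_new = (3 * 0.53) / (1 + 2 * 0.53)
r_new = 1.59 / 2.06
r_new = 0.7718

0.7718


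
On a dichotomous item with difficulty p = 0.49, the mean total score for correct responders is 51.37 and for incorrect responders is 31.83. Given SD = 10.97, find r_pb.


q = 1 - p = 0.51
rpb = ((M1 - M0) / SD) * sqrt(p * q)
rpb = ((51.37 - 31.83) / 10.97) * sqrt(0.49 * 0.51)
rpb = 0.8904

0.8904


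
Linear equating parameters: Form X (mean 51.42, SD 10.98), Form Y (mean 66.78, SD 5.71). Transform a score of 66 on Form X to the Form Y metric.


slope = SD_Y / SD_X = 5.71 / 10.98 ~ 0.52
intercept = mean_Y - slope * mean_X = 66.78 - (5.71 / 10.98) * 51.42 ~ 40.0397
Y = slope * X + intercept. To avoid rounding drift from the rounded slope/intercept, evaluate the equivalent form Y = mean_Y + SD_Y * (X - mean_X) / SD_X at full precision:
Y = 66.78 + 5.71 * (66 - 51.42) / 10.98
Y = 66.78 + 5.71 * 14.58 / 10.98
Y = 66.78 + 83.2518 / 10.98
Y = 66.78 + 7.5821
Y = 74.3621

74.3621


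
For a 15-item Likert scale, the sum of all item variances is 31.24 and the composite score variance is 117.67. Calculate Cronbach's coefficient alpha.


alpha = (k/(k-1)) * (1 - sum(si^2)/s_total^2)
= (15/14) * (1 - 31.24/117.67)
alpha = 0.787

0.787


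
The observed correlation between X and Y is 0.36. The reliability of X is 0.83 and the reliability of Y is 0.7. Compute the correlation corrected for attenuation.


r_corrected = rxy / sqrt(rxx * ryy)
= 0.36 / sqrt(0.83 * 0.7)
= 0.36 / sqrt(0.581)
= 0.36 / 0.762234
r_corrected = 0.4723

0.4723


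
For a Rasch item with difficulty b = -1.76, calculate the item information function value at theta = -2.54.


P = 1/(1+exp(-(-2.54--1.76))) = 0.3143
I = P*(1-P) = 0.3143 * 0.6857
I = 0.2155

0.2155


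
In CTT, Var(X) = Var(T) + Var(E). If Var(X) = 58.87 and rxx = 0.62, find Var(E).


var_true = rxx * var_obs = 0.62 * 58.87 = 36.4994
var_error = var_obs - var_true
var_error = 58.87 - 36.4994
var_error = 22.3706

22.3706


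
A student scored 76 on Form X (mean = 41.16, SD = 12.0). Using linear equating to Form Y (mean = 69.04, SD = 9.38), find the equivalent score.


slope = SD_Y / SD_X = 9.38 / 12.0 ~ 0.7817
intercept = mean_Y - slope * mean_X = 69.04 - (9.38 / 12.0) * 41.16 ~ 36.8666
Y = slope * X + intercept. To avoid rounding drift from the rounded slope/intercept, evaluate the equivalent form Y = mean_Y + SD_Y * (X - mean_X) / SD_X at full precision:
Y = 69.04 + 9.38 * (76 - 41.16) / 12.0
Y = 69.04 + 9.38 * 34.84 / 12.0
Y = 69.04 + 326.7992 / 12.0
Y = 69.04 + 27.2333
Y = 96.2733

96.2733


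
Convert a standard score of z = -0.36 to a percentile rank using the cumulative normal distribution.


CDF(z) = 0.5 * (1 + erf(z/sqrt(2)))
erf(-0.2546) = -0.2812
CDF = 0.3594
Percentile rank = 0.3594 * 100 = 35.94

35.94


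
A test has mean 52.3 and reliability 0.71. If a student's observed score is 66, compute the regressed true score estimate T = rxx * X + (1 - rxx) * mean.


T_est = rxx * X + (1 - rxx) * mean
T_est = 0.71 * 66 + 0.29 * 52.3
T_est = 46.86 + 15.167
T_est = 62.027

62.027


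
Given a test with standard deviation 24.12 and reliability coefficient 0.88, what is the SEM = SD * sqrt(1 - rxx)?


SEM = SD * sqrt(1 - rxx)
SEM = 24.12 * sqrt(1 - 0.88)
SEM = 24.12 * sqrt(0.12) = 24.12 * 0.34641
SEM = 8.3554

8.3554


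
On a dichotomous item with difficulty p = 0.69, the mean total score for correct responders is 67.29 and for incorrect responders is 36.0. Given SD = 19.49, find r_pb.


q = 1 - p = 0.31
rpb = ((M1 - M0) / SD) * sqrt(p * q)
rpb = ((67.29 - 36.0) / 19.49) * sqrt(0.69 * 0.31)
rpb = 0.7425

0.7425


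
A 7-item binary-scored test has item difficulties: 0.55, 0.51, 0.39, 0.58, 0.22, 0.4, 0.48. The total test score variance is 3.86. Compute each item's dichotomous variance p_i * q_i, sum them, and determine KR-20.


For each item, compute p_i * q_i:
  Item 1: 0.55 * 0.45 = 0.2475
  Item 2: 0.51 * 0.49 = 0.2499
  Item 3: 0.39 * 0.61 = 0.2379
  Item 4: 0.58 * 0.42 = 0.2436
  Item 5: 0.22 * 0.78 = 0.1716
  Item 6: 0.4 * 0.6 = 0.24
  Item 7: 0.48 * 0.52 = 0.2496
Sum(p_i * q_i) = 0.2475 + 0.2499 + 0.2379 + 0.2436 + 0.1716 + 0.24 + 0.2496 = 1.6401
KR-20 = (k/(k-1)) * (1 - Sum(p_i*q_i) / Var_total)
= (7/6) * (1 - 1.6401/3.86)
= 1.1667 * 0.5751
KR-20 = 0.671

0.671


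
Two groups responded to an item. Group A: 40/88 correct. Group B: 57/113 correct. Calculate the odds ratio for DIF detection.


Odds_A = 40/48 = 0.8333
Odds_B = 57/56 = 1.0179
OR = Odds_A / Odds_B = 0.8333 / 1.0179
Exactly, OR = (40 * 56) / (48 * 57) = 2240 / 2736
OR = 0.8187

0.8187


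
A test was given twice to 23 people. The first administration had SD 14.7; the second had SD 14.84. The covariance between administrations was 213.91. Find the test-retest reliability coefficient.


r = cov(X,Y) / (SD_X * SD_Y)
r = 213.91 / (14.7 * 14.84)
r = 213.91 / 218.148
r = 0.9806

0.9806


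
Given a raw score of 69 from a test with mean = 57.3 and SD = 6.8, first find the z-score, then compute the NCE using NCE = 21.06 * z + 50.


z = (X - mean) / SD = (69 - 57.3) / 6.8
z = 11.7 / 6.8
z = 1.7206
NCE = NCE = 21.06z + 50
Carry z at full precision (z = 11.7 / 6.8) into the conversion:
NCE = 21.06 * (11.7 / 6.8) + 50 = 246.402 / 6.8 + 50
NCE = 36.2356 + 50
NCE = 86.2356

86.2356


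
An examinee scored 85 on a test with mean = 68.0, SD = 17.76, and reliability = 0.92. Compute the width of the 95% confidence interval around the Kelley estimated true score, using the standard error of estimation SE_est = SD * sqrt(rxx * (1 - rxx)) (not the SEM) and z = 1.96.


True score estimate = 0.92*85 + 0.08*68.0 = 83.64
SE_est = SD * sqrt(rxx * (1 - rxx)) = 17.76 * sqrt(0.92 * 0.08) = 17.76 * sqrt(0.0736) = 4.818167
CI = T_est +/- z * SE_est, so width = 2 * z * SE_est = 2 * 1.96 * 4.818167
Width = 18.8872

18.8872


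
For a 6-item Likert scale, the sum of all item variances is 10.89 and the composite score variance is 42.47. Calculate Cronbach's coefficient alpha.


alpha = (k/(k-1)) * (1 - sum(si^2)/s_total^2)
= (6/5) * (1 - 10.89/42.47)
alpha = 0.8923

0.8923


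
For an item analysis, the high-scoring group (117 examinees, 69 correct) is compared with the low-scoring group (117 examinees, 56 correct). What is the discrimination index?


p_upper = 69/117 = 0.5897
p_lower = 56/117 = 0.4786
D = 0.5897 - 0.4786 = 0.1111

0.1111


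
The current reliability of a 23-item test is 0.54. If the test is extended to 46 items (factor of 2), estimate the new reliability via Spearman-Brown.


r_new = (n * rxx) / (1 + (n-1) * rxx)
r_new = (2 * 0.54) / (1 + 1 * 0.54)
r_new = 1.08 / 1.54
r_new = 0.7013

0.7013


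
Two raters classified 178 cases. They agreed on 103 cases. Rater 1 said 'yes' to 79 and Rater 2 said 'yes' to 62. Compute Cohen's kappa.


P_o = 103/178 = 0.578652
P_e = (79*62 + 99*116) / 31684 = 0.517043
kappa = (P_o - P_e) / (1 - P_e)
kappa = (0.578652 - 0.517043) / (1 - 0.517043)
kappa = 0.1276

0.1276


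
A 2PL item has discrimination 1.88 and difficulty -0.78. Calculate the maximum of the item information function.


For 2PL, max info at theta = b = -0.78
I_max = a^2 / 4 = 1.88^2 / 4
= 3.5344 / 4
I_max = 0.8836

0.8836


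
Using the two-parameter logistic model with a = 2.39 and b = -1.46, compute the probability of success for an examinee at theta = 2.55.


a*(theta - b) = 2.39 * (2.55 - -1.46) = 9.5839
exp(-9.5839) = 0.0001
P = 1 / (1 + 0.0001)
P = 0.9999

0.9999


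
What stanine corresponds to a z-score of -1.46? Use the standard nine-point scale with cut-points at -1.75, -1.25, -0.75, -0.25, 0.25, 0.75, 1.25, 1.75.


Stanine boundaries: [-1.75, -1.25, -0.75, -0.25, 0.25, 0.75, 1.25, 1.75]
z = -1.46
Check each boundary:
  z >= -1.75 -> could be stanine 2
  z < -1.25
  z < -0.75
  z < -0.25
  z < 0.25
  z < 0.75
  z < 1.25
  z < 1.75
Highest qualifying boundary gives stanine = 2

2


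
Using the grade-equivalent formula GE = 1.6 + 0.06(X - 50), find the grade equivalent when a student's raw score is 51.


raw - median = 51 - 50 = 1
slope * diff = 0.06 * 1 = 0.06
GE = 1.6 + 0.06
GE = 1.66

1.66


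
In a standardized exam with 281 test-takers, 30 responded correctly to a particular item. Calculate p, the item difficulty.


Item difficulty p = number correct / total examinees
p = 30 / 281
p = 0.1068

0.1068


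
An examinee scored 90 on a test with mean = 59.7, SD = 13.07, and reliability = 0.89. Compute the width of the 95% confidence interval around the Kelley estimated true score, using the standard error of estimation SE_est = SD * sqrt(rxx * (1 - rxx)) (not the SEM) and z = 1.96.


True score estimate = 0.89*90 + 0.11*59.7 = 86.667
SE_est = SD * sqrt(rxx * (1 - rxx)) = 13.07 * sqrt(0.89 * 0.11) = 13.07 * sqrt(0.0979) = 4.089469
CI = T_est +/- z * SE_est, so width = 2 * z * SE_est = 2 * 1.96 * 4.089469
Width = 16.0307

16.0307


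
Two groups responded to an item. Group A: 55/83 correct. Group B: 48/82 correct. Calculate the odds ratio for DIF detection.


Odds_A = 55/28 = 1.9643
Odds_B = 48/34 = 1.4118
OR = Odds_A / Odds_B = 1.9643 / 1.4118
Exactly, OR = (55 * 34) / (28 * 48) = 1870 / 1344
OR = 1.3914

1.3914


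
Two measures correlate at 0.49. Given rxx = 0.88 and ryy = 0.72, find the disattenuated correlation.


r_corrected = rxy / sqrt(rxx * ryy)
= 0.49 / sqrt(0.88 * 0.72)
= 0.49 / sqrt(0.6336)
= 0.49 / 0.79599
r_corrected = 0.6156

0.6156


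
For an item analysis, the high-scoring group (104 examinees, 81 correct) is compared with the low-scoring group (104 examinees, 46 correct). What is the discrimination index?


p_upper = 81/104 = 0.7788
p_lower = 46/104 = 0.4423
D = 0.7788 - 0.4423 = 0.3365

0.3365


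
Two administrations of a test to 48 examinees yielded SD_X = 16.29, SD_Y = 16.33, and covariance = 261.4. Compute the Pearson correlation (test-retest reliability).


r = cov(X,Y) / (SD_X * SD_Y)
r = 261.4 / (16.29 * 16.33)
r = 261.4 / 266.0157
r = 0.9826

0.9826


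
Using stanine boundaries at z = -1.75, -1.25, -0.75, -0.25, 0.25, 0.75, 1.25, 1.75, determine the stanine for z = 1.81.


Stanine boundaries: [-1.75, -1.25, -0.75, -0.25, 0.25, 0.75, 1.25, 1.75]
z = 1.81
Check each boundary:
  z >= -1.75 -> could be stanine 2
  z >= -1.25 -> could be stanine 3
  z >= -0.75 -> could be stanine 4
  z >= -0.25 -> could be stanine 5
  z >= 0.25 -> could be stanine 6
  z >= 0.75 -> could be stanine 7
  z >= 1.25 -> could be stanine 8
  z >= 1.75 -> could be stanine 9
Highest qualifying boundary gives stanine = 9

9


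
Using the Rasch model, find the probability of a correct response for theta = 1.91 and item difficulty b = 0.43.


theta - b = 1.91 - 0.43 = 1.48
exp(-(theta - b)) = exp(-1.48) = 0.2276
P = 1 / (1 + 0.2276)
P = 0.8146

0.8146


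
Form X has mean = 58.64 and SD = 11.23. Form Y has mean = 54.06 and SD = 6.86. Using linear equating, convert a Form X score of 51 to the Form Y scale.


slope = SD_Y / SD_X = 6.86 / 11.23 ~ 0.6109
intercept = mean_Y - slope * mean_X = 54.06 - (6.86 / 11.23) * 58.64 ~ 18.2389
Y = slope * X + intercept. To avoid rounding drift from the rounded slope/intercept, evaluate the equivalent form Y = mean_Y + SD_Y * (X - mean_X) / SD_X at full precision:
Y = 54.06 + 6.86 * (51 - 58.64) / 11.23
Y = 54.06 - 6.86 * 7.64 / 11.23
Y = 54.06 - 52.4104 / 11.23
Y = 54.06 - 4.667
Y = 49.393

49.393


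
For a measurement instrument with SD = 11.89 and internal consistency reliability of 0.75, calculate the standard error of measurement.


SEM = SD * sqrt(1 - rxx)
SEM = 11.89 * sqrt(1 - 0.75)
SEM = 11.89 * sqrt(0.25) = 11.89 * 0.5
SEM = 5.945

5.945


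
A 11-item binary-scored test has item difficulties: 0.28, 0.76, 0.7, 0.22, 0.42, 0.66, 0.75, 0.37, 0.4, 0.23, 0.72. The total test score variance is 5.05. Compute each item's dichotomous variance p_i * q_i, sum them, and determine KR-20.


For each item, compute p_i * q_i:
  Item 1: 0.28 * 0.72 = 0.2016
  Item 2: 0.76 * 0.24 = 0.1824
  Item 3: 0.7 * 0.3 = 0.21
  Item 4: 0.22 * 0.78 = 0.1716
  Item 5: 0.42 * 0.58 = 0.2436
  Item 6: 0.66 * 0.34 = 0.2244
  Item 7: 0.75 * 0.25 = 0.1875
  Item 8: 0.37 * 0.63 = 0.2331
  Item 9: 0.4 * 0.6 = 0.24
  Item 10: 0.23 * 0.77 = 0.1771
  Item 11: 0.72 * 0.28 = 0.2016
Sum(p_i * q_i) = 0.2016 + 0.1824 + 0.21 + 0.1716 + 0.2436 + 0.2244 + 0.1875 + 0.2331 + 0.24 + 0.1771 + 0.2016 = 2.2729
KR-20 = (k/(k-1)) * (1 - Sum(p_i*q_i) / Var_total)
= (11/10) * (1 - 2.2729/5.05)
= 1.1 * 0.5499
KR-20 = 0.6049

0.6049


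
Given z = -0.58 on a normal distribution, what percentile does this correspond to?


CDF(z) = 0.5 * (1 + erf(z/sqrt(2)))
erf(-0.4101) = -0.4381
CDF = 0.281
Percentile rank = 0.281 * 100 = 28.1

28.1


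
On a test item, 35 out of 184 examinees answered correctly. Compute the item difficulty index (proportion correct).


Item difficulty p = number correct / total examinees
p = 35 / 184
p = 0.1902

0.1902


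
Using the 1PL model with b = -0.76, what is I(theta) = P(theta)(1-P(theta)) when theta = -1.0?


P = 1/(1+exp(-(-1.0--0.76))) = 0.4403
I = P*(1-P) = 0.4403 * 0.5597
I = 0.2464

0.2464


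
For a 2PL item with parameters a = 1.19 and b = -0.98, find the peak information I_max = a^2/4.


For 2PL, max info at theta = b = -0.98
I_max = a^2 / 4 = 1.19^2 / 4
= 1.4161 / 4
I_max = 0.354

0.354


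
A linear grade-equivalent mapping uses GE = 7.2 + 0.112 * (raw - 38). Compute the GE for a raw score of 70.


raw - median = 70 - 38 = 32
slope * diff = 0.112 * 32 = 3.584
GE = 7.2 + 3.584
GE = 10.784

10.784


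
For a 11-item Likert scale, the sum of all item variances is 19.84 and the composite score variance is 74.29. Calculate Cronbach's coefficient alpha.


alpha = (k/(k-1)) * (1 - sum(si^2)/s_total^2)
= (11/10) * (1 - 19.84/74.29)
alpha = 0.8062

0.8062


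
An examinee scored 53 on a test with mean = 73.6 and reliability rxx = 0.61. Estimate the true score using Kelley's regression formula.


T_est = rxx * X + (1 - rxx) * mean
T_est = 0.61 * 53 + 0.39 * 73.6
T_est = 32.33 + 28.704
T_est = 61.034

61.034


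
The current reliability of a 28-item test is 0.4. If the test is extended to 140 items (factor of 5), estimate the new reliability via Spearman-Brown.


r_new = (n * rxx) / (1 + (n-1) * rxx)
r_new = (5 * 0.4) / (1 + 4 * 0.4)
r_new = 2.0 / 2.6
r_new = 0.7692

0.7692


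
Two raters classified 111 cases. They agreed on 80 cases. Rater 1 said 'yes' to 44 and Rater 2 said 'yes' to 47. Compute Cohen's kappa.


P_o = 80/111 = 0.720721
P_e = (44*47 + 67*64) / 12321 = 0.515867
kappa = (P_o - P_e) / (1 - P_e)
kappa = (0.720721 - 0.515867) / (1 - 0.515867)
kappa = 0.4231

0.4231


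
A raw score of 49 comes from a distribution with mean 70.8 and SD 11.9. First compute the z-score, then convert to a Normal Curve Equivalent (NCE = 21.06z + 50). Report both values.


z = (X - mean) / SD = (49 - 70.8) / 11.9
z = -21.8 / 11.9
z = -1.8319
NCE = NCE = 21.06z + 50
Carry z at full precision (z = -21.8 / 11.9) into the conversion:
NCE = 21.06 * (-21.8 / 11.9) + 50 = -459.108 / 11.9 + 50
NCE = -38.5805 + 50
NCE = 11.4195

11.4195


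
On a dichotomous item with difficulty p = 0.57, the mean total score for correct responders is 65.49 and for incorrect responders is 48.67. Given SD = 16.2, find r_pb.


q = 1 - p = 0.43
rpb = ((M1 - M0) / SD) * sqrt(p * q)
rpb = ((65.49 - 48.67) / 16.2) * sqrt(0.57 * 0.43)
rpb = 0.514

0.514


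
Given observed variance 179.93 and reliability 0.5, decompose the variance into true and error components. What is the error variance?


var_true = rxx * var_obs = 0.5 * 179.93 = 89.965
var_error = var_obs - var_true
var_error = 179.93 - 89.965
var_error = 89.965

89.965


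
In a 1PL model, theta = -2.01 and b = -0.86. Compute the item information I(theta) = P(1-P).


P = 1/(1+exp(-(-2.01--0.86))) = 0.2405
I = P*(1-P) = 0.2405 * 0.7595
I = 0.1827

0.1827


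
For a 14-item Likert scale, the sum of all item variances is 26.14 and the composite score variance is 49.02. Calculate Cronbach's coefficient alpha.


alpha = (k/(k-1)) * (1 - sum(si^2)/s_total^2)
= (14/13) * (1 - 26.14/49.02)
alpha = 0.5027

0.5027


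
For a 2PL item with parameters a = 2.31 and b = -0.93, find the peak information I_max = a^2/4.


For 2PL, max info at theta = b = -0.93
I_max = a^2 / 4 = 2.31^2 / 4
= 5.3361 / 4
I_max = 1.334

1.334


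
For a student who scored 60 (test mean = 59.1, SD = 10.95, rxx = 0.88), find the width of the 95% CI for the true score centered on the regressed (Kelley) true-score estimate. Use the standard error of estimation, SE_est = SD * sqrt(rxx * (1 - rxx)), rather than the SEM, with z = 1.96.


True score estimate = 0.88*60 + 0.12*59.1 = 59.892
SE_est = SD * sqrt(rxx * (1 - rxx)) = 10.95 * sqrt(0.88 * 0.12) = 10.95 * sqrt(0.1056) = 3.558329
CI = T_est +/- z * SE_est, so width = 2 * z * SE_est = 2 * 1.96 * 3.558329
Width = 13.9486

13.9486


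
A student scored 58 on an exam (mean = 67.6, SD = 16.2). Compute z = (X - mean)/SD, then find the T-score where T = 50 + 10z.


z = (X - mean) / SD = (58 - 67.6) / 16.2
z = -9.6 / 16.2
z = -0.5926
T-score = T = 50 + 10z
Carry z at full precision (z = -9.6 / 16.2) into the conversion:
T-score = 50 + 10 * (-9.6 / 16.2) = 50 + -96 / 16.2
T-score = 50 + -5.9259
T-score = 44.0741

44.0741


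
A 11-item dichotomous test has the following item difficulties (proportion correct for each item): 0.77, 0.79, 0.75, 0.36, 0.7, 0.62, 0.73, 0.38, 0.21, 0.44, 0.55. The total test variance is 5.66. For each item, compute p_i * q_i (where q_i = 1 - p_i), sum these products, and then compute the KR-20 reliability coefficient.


For each item, compute p_i * q_i:
  Item 1: 0.77 * 0.23 = 0.1771
  Item 2: 0.79 * 0.21 = 0.1659
  Item 3: 0.75 * 0.25 = 0.1875
  Item 4: 0.36 * 0.64 = 0.2304
  Item 5: 0.7 * 0.3 = 0.21
  Item 6: 0.62 * 0.38 = 0.2356
  Item 7: 0.73 * 0.27 = 0.1971
  Item 8: 0.38 * 0.62 = 0.2356
  Item 9: 0.21 * 0.79 = 0.1659
  Item 10: 0.44 * 0.56 = 0.2464
  Item 11: 0.55 * 0.45 = 0.2475
Sum(p_i * q_i) = 0.1771 + 0.1659 + 0.1875 + 0.2304 + 0.21 + 0.2356 + 0.1971 + 0.2356 + 0.1659 + 0.2464 + 0.2475 = 2.299
KR-20 = (k/(k-1)) * (1 - Sum(p_i*q_i) / Var_total)
= (11/10) * (1 - 2.299/5.66)
= 1.1 * 0.5938
KR-20 = 0.6532

0.6532


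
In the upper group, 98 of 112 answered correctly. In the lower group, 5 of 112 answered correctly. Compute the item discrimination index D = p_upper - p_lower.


p_upper = 98/112 = 0.875
p_lower = 5/112 = 0.0446
D = 0.875 - 0.0446 = 0.8304

0.8304


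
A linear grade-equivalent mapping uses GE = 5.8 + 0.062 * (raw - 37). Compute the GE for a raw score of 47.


raw - median = 47 - 37 = 10
slope * diff = 0.062 * 10 = 0.62
GE = 5.8 + 0.62
GE = 6.42

6.42


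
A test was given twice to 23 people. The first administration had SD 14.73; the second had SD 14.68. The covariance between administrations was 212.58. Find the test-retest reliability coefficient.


r = cov(X,Y) / (SD_X * SD_Y)
r = 212.58 / (14.73 * 14.68)
r = 212.58 / 216.2364
r = 0.9831

0.9831


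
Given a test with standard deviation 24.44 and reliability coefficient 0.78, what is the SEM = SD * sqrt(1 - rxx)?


SEM = SD * sqrt(1 - rxx)
SEM = 24.44 * sqrt(1 - 0.78)
SEM = 24.44 * sqrt(0.22) = 24.44 * 0.469042
SEM = 11.4634

11.4634


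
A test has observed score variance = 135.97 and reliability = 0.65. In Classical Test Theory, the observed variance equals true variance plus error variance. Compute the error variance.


var_true = rxx * var_obs = 0.65 * 135.97 = 88.3805
var_error = var_obs - var_true
var_error = 135.97 - 88.3805
var_error = 47.5895

47.5895


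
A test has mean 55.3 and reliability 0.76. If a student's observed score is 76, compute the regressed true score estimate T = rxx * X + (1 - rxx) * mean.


T_est = rxx * X + (1 - rxx) * mean
T_est = 0.76 * 76 + 0.24 * 55.3
T_est = 57.76 + 13.272
T_est = 71.032

71.032


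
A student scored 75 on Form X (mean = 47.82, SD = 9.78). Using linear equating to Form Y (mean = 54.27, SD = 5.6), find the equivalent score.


slope = SD_Y / SD_X = 5.6 / 9.78 ~ 0.5726
intercept = mean_Y - slope * mean_X = 54.27 - (5.6 / 9.78) * 47.82 ~ 26.8884
Y = slope * X + intercept. To avoid rounding drift from the rounded slope/intercept, evaluate the equivalent form Y = mean_Y + SD_Y * (X - mean_X) / SD_X at full precision:
Y = 54.27 + 5.6 * (75 - 47.82) / 9.78
Y = 54.27 + 5.6 * 27.18 / 9.78
Y = 54.27 + 152.208 / 9.78
Y = 54.27 + 15.5632
Y = 69.8332

69.8332


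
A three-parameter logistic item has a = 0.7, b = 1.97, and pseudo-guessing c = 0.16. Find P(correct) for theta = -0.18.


logit = 0.7*(-0.18 - 1.97) = -1.505
P* = 1/(1 + exp(--1.505)) = 0.1817
P = 0.16 + (1 - 0.16) * 0.1817
P = 0.3126

0.3126


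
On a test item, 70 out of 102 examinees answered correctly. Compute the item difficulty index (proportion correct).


Item difficulty p = number correct / total examinees
p = 70 / 102
p = 0.6863

0.6863


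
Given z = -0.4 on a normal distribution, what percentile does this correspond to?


CDF(z) = 0.5 * (1 + erf(z/sqrt(2)))
erf(-0.2828) = -0.3108
CDF = 0.3446
Percentile rank = 0.3446 * 100 = 34.46

34.46


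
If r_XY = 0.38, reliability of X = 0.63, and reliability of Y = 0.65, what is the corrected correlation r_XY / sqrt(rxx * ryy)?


r_corrected = rxy / sqrt(rxx * ryy)
= 0.38 / sqrt(0.63 * 0.65)
= 0.38 / sqrt(0.4095)
= 0.38 / 0.639922
r_corrected = 0.5938

0.5938


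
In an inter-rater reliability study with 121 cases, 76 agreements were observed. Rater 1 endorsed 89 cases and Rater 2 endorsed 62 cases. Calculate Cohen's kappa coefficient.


P_o = 76/121 = 0.628099
P_e = (89*62 + 32*59) / 14641 = 0.50584
kappa = (P_o - P_e) / (1 - P_e)
kappa = (0.628099 - 0.50584) / (1 - 0.50584)
kappa = 0.2474

0.2474


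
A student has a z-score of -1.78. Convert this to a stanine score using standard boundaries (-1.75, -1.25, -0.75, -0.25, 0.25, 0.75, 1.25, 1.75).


Stanine boundaries: [-1.75, -1.25, -0.75, -0.25, 0.25, 0.75, 1.25, 1.75]
z = -1.78
Check each boundary:
  z < -1.75
  z < -1.25
  z < -0.75
  z < -0.25
  z < 0.25
  z < 0.75
  z < 1.25
  z < 1.75
Highest qualifying boundary gives stanine = 1

1


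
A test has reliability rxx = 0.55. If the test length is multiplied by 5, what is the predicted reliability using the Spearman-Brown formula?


r_new = (n * rxx) / (1 + (n-1) * rxx)
r_new = (5 * 0.55) / (1 + 4 * 0.55)
r_new = 2.75 / 3.2
r_new = 0.8594

0.8594


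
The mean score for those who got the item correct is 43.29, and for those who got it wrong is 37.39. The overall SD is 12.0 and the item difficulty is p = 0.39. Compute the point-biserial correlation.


q = 1 - p = 0.61
rpb = ((M1 - M0) / SD) * sqrt(p * q)
rpb = ((43.29 - 37.39) / 12.0) * sqrt(0.39 * 0.61)
rpb = 0.2398

0.2398


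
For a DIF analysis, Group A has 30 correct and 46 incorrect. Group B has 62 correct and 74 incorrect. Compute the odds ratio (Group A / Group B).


Odds_A = 30/46 = 0.6522
Odds_B = 62/74 = 0.8378
OR = Odds_A / Odds_B = 0.6522 / 0.8378
Exactly, OR = (30 * 74) / (46 * 62) = 2220 / 2852
OR = 0.7784

0.7784


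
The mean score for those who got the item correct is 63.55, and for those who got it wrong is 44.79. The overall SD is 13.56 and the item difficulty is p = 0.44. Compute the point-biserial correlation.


q = 1 - p = 0.56
rpb = ((M1 - M0) / SD) * sqrt(p * q)
rpb = ((63.55 - 44.79) / 13.56) * sqrt(0.44 * 0.56)
rpb = 0.6867

0.6867


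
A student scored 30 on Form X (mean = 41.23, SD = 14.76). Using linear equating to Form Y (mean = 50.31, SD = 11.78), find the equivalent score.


slope = SD_Y / SD_X = 11.78 / 14.76 ~ 0.7981
intercept = mean_Y - slope * mean_X = 50.31 - (11.78 / 14.76) * 41.23 ~ 17.4042
Y = slope * X + intercept. To avoid rounding drift from the rounded slope/intercept, evaluate the equivalent form Y = mean_Y + SD_Y * (X - mean_X) / SD_X at full precision:
Y = 50.31 + 11.78 * (30 - 41.23) / 14.76
Y = 50.31 - 11.78 * 11.23 / 14.76
Y = 50.31 - 132.2894 / 14.76
Y = 50.31 - 8.9627
Y = 41.3473

41.3473


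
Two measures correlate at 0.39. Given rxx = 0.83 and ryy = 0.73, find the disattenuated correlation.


r_corrected = rxy / sqrt(rxx * ryy)
= 0.39 / sqrt(0.83 * 0.73)
= 0.39 / sqrt(0.6059)
= 0.39 / 0.778396
r_corrected = 0.501

0.501


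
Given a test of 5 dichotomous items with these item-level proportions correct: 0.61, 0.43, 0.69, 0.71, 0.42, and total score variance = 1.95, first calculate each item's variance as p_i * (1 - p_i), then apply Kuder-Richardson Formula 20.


For each item, compute p_i * q_i:
  Item 1: 0.61 * 0.39 = 0.2379
  Item 2: 0.43 * 0.57 = 0.2451
  Item 3: 0.69 * 0.31 = 0.2139
  Item 4: 0.71 * 0.29 = 0.2059
  Item 5: 0.42 * 0.58 = 0.2436
Sum(p_i * q_i) = 0.2379 + 0.2451 + 0.2139 + 0.2059 + 0.2436 = 1.1464
KR-20 = (k/(k-1)) * (1 - Sum(p_i*q_i) / Var_total)
= (5/4) * (1 - 1.1464/1.95)
= 1.25 * 0.4121
KR-20 = 0.5151

0.5151


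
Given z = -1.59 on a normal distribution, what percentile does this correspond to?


CDF(z) = 0.5 * (1 + erf(z/sqrt(2)))
erf(-1.1243) = -0.8882
CDF = 0.0559
Percentile rank = 0.0559 * 100 = 5.59

5.59


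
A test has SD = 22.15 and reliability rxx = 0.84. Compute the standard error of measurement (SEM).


SEM = SD * sqrt(1 - rxx)
SEM = 22.15 * sqrt(1 - 0.84)
SEM = 22.15 * sqrt(0.16) = 22.15 * 0.4
SEM = 8.86

8.86


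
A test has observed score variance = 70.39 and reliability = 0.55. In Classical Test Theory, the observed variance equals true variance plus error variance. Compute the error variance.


var_true = rxx * var_obs = 0.55 * 70.39 = 38.7145
var_error = var_obs - var_true
var_error = 70.39 - 38.7145
var_error = 31.6755

31.6755


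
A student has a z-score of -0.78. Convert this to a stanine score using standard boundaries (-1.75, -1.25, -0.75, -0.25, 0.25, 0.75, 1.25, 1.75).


Stanine boundaries: [-1.75, -1.25, -0.75, -0.25, 0.25, 0.75, 1.25, 1.75]
z = -0.78
Check each boundary:
  z >= -1.75 -> could be stanine 2
  z >= -1.25 -> could be stanine 3
  z < -0.75
  z < -0.25
  z < 0.25
  z < 0.75
  z < 1.25
  z < 1.75
Highest qualifying boundary gives stanine = 3

3


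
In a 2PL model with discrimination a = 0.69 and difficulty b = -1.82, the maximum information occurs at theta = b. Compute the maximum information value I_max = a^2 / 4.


For 2PL, max info at theta = b = -1.82
I_max = a^2 / 4 = 0.69^2 / 4
= 0.4761 / 4
I_max = 0.119

0.119


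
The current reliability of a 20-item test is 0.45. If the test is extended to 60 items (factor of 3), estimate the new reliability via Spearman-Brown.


r_new = (n * rxx) / (1 + (n-1) * rxx)
r_new = (3 * 0.45) / (1 + 2 * 0.45)
r_new = 1.35 / 1.9
r_new = 0.7105

0.7105


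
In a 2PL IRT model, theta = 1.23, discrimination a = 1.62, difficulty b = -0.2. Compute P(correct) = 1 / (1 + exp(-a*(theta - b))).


a*(theta - b) = 1.62 * (1.23 - -0.2) = 2.3166
exp(-2.3166) = 0.0986
P = 1 / (1 + 0.0986)
P = 0.9102

0.9102


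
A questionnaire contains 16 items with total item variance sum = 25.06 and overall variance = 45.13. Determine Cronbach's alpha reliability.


alpha = (k/(k-1)) * (1 - sum(si^2)/s_total^2)
= (16/15) * (1 - 25.06/45.13)
alpha = 0.4744

0.4744


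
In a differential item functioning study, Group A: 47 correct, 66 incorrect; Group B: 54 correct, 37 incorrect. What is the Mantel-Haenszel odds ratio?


Odds_A = 47/66 = 0.7121
Odds_B = 54/37 = 1.4595
OR = Odds_A / Odds_B = 0.7121 / 1.4595
Exactly, OR = (47 * 37) / (66 * 54) = 1739 / 3564
OR = 0.4879

0.4879


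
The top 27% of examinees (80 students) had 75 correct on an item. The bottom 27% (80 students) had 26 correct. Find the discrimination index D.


p_upper = 75/80 = 0.9375
p_lower = 26/80 = 0.325
D = 0.9375 - 0.325 = 0.6125

0.6125


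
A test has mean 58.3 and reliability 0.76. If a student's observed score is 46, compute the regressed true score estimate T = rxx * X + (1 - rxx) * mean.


T_est = rxx * X + (1 - rxx) * mean
T_est = 0.76 * 46 + 0.24 * 58.3
T_est = 34.96 + 13.992
T_est = 48.952

48.952


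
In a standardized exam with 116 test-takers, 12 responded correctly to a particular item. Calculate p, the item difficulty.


Item difficulty p = number correct / total examinees
p = 12 / 116
p = 0.1034

0.1034


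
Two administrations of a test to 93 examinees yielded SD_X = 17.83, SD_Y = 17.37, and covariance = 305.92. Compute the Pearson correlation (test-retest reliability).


r = cov(X,Y) / (SD_X * SD_Y)
r = 305.92 / (17.83 * 17.37)
r = 305.92 / 309.7071
r = 0.9878

0.9878


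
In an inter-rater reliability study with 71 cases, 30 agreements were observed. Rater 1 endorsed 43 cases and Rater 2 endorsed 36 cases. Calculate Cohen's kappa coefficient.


P_o = 30/71 = 0.422535
P_e = (43*36 + 28*35) / 5041 = 0.501488
kappa = (P_o - P_e) / (1 - P_e)
kappa = (0.422535 - 0.501488) / (1 - 0.501488)
kappa = -0.1584

-0.1584


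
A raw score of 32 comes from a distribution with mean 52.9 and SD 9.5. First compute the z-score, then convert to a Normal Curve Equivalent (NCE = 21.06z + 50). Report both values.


z = (X - mean) / SD = (32 - 52.9) / 9.5
z = -20.9 / 9.5
z = -2.2
NCE = NCE = 21.06z + 50
Carry z at full precision (z = -20.9 / 9.5) into the conversion:
NCE = 21.06 * (-20.9 / 9.5) + 50 = -440.154 / 9.5 + 50
NCE = -46.332 + 50
NCE = 3.668

3.668


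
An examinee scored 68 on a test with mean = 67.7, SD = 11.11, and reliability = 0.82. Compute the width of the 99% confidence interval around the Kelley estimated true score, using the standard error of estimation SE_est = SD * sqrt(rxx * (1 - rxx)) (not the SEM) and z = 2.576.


True score estimate = 0.82*68 + 0.18*67.7 = 67.946
SE_est = SD * sqrt(rxx * (1 - rxx)) = 11.11 * sqrt(0.82 * 0.18) = 11.11 * sqrt(0.1476) = 4.268323
CI = T_est +/- z * SE_est, so width = 2 * z * SE_est = 2 * 2.576 * 4.268323
Width = 21.9904

21.9904


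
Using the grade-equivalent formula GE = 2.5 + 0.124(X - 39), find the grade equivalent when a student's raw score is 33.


raw - median = 33 - 39 = -6
slope * diff = 0.124 * -6 = -0.744
GE = 2.5 + -0.744
GE = 1.756

1.756


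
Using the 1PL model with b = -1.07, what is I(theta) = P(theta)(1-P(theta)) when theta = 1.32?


P = 1/(1+exp(-(1.32--1.07))) = 0.9161
I = P*(1-P) = 0.9161 * 0.0839
I = 0.0769

0.0769


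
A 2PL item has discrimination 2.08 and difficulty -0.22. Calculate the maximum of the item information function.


For 2PL, max info at theta = b = -0.22
I_max = a^2 / 4 = 2.08^2 / 4
= 4.3264 / 4
I_max = 1.0816

1.0816


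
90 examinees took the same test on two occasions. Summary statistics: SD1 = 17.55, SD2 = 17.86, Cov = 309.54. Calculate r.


r = cov(X,Y) / (SD_X * SD_Y)
r = 309.54 / (17.55 * 17.86)
r = 309.54 / 313.443
r = 0.9875

0.9875


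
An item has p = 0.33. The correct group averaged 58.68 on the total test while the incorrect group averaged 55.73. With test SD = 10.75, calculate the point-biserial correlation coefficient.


q = 1 - p = 0.67
rpb = ((M1 - M0) / SD) * sqrt(p * q)
rpb = ((58.68 - 55.73) / 10.75) * sqrt(0.33 * 0.67)
rpb = 0.129

0.129


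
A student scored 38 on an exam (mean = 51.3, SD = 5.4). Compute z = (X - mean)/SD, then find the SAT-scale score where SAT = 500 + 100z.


z = (X - mean) / SD = (38 - 51.3) / 5.4
z = -13.3 / 5.4
z = -2.463
SAT-scale = SAT = 500 + 100z
Carry z at full precision (z = -13.3 / 5.4) into the conversion:
SAT-scale = 500 + 100 * (-13.3 / 5.4) = 500 + -1330 / 5.4
SAT-scale = 500 + -246.2963
SAT-scale = 253.7037

253.7037


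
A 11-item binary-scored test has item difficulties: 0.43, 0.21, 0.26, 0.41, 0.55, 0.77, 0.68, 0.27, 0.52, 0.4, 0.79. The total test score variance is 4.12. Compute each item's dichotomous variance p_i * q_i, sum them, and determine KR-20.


For each item, compute p_i * q_i:
  Item 1: 0.43 * 0.57 = 0.2451
  Item 2: 0.21 * 0.79 = 0.1659
  Item 3: 0.26 * 0.74 = 0.1924
  Item 4: 0.41 * 0.59 = 0.2419
  Item 5: 0.55 * 0.45 = 0.2475
  Item 6: 0.77 * 0.23 = 0.1771
  Item 7: 0.68 * 0.32 = 0.2176
  Item 8: 0.27 * 0.73 = 0.1971
  Item 9: 0.52 * 0.48 = 0.2496
  Item 10: 0.4 * 0.6 = 0.24
  Item 11: 0.79 * 0.21 = 0.1659
Sum(p_i * q_i) = 0.2451 + 0.1659 + 0.1924 + 0.2419 + 0.2475 + 0.1771 + 0.2176 + 0.1971 + 0.2496 + 0.24 + 0.1659 = 2.3401
KR-20 = (k/(k-1)) * (1 - Sum(p_i*q_i) / Var_total)
= (11/10) * (1 - 2.3401/4.12)
= 1.1 * 0.432
KR-20 = 0.4752

0.4752


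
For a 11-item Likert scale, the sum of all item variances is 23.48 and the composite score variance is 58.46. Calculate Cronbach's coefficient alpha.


alpha = (k/(k-1)) * (1 - sum(si^2)/s_total^2)
= (11/10) * (1 - 23.48/58.46)
alpha = 0.6582

0.6582


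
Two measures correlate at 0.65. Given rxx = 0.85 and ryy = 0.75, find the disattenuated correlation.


r_corrected = rxy / sqrt(rxx * ryy)
= 0.65 / sqrt(0.85 * 0.75)
= 0.65 / sqrt(0.6375)
= 0.65 / 0.798436
r_corrected = 0.8141

0.8141


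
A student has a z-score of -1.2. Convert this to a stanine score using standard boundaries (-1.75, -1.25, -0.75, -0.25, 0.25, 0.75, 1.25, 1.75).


Stanine boundaries: [-1.75, -1.25, -0.75, -0.25, 0.25, 0.75, 1.25, 1.75]
z = -1.2
Check each boundary:
  z >= -1.75 -> could be stanine 2
  z >= -1.25 -> could be stanine 3
  z < -0.75
  z < -0.25
  z < 0.25
  z < 0.75
  z < 1.25
  z < 1.75
Highest qualifying boundary gives stanine = 3

3


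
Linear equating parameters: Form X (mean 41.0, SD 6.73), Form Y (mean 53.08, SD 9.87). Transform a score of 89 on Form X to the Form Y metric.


slope = SD_Y / SD_X = 9.87 / 6.73 ~ 1.4666
intercept = mean_Y - slope * mean_X = 53.08 - (9.87 / 6.73) * 41.0 ~ -7.0493
Y = slope * X + intercept. To avoid rounding drift from the rounded slope/intercept, evaluate the equivalent form Y = mean_Y + SD_Y * (X - mean_X) / SD_X at full precision:
Y = 53.08 + 9.87 * (89 - 41.0) / 6.73
Y = 53.08 + 9.87 * 48.0 / 6.73
Y = 53.08 + 473.76 / 6.73
Y = 53.08 + 70.3952
Y = 123.4752

123.4752
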